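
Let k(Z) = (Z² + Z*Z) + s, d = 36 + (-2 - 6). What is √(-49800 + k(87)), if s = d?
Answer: I*√34634 ≈ 186.1*I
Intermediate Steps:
d = 28 (d = 36 - 8 = 28)
s = 28
k(Z) = 28 + 2*Z² (k(Z) = (Z² + Z*Z) + 28 = (Z² + Z²) + 28 = 2*Z² + 28 = 28 + 2*Z²)
√(-49800 + k(87)) = √(-49800 + (28 + 2*87²)) = √(-49800 + (28 + 2*7569)) = √(-49800 + (28 + 15138)) = √(-49800 + 15166) = √(-34634) = I*√34634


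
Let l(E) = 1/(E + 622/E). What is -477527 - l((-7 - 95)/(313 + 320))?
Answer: -6612129652356/13846609 ≈ -4.7753e+5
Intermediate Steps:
-477527 - l((-7 - 95)/(313 + 320)) = -477527 - (-7 - 95)/(313 + 320)/(622 + ((-7 - 95)/(313 + 320))**2) = -477527 - (-102/633)/(622 + (-102/633)**2) = -477527 - (-102*1/633)/(622 + (-102*1/633)**2) = -477527 - (-34)/(211*(622 + (-34/211)**2)) = -477527 - (-34)/(211*(622 + 1156/44521)) = -477527 - (-34)/(211*27693218/44521) = -477527 - (-34)*44521/(211*27693218) = -477527 - 1*(-3587/13846609) = -477527 + 3587/13846609 = -6612129652356/13846609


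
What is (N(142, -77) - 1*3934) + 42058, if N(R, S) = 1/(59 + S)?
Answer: 686231/18 ≈ 38124.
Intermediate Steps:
(N(142, -77) - 1*3934) + 42058 = (1/(59 - 77) - 1*3934) + 42058 = (1/(-18) - 3934) + 42058 = (-1/18 - 3934) + 42058 = -70813/18 + 42058 = 686231/18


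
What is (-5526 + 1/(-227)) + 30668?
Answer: 5707233/227 ≈ 25142.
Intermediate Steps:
(-5526 + 1/(-227)) + 30668 = (-5526 - 1/227) + 30668 = -1254403/227 + 30668 = 5707233/227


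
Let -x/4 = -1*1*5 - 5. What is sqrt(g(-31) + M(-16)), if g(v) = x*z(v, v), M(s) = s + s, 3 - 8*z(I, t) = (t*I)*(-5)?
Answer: 2*sqrt(6002) ≈ 154.95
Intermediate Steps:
z(I, t) = 3/8 + 5*I*t/8 (z(I, t) = 3/8 - t*I*(-5)/8 = 3/8 - I*t*(-5)/8 = 3/8 - (-5)*I*t/8 = 3/8 + 5*I*t/8)
M(s) = 2*s
x = 40 (x = -4*(-1*1*5 - 5) = -4*(-1*5 - 5) = -4*(-5 - 5) = -4*(-10) = 40)
g(v) = 15 + 25*v**2 (g(v) = 40*(3/8 + 5*v*v/8) = 40*(3/8 + 5*v**2/8) = 15 + 25*v**2)
sqrt(g(-31) + M(-16)) = sqrt((15 + 25*(-31)**2) + 2*(-16)) = sqrt((15 + 25*961) - 32) = sqrt((15 + 24025) - 32) = sqrt(24040 - 32) = sqrt(24008) = 2*sqrt(6002)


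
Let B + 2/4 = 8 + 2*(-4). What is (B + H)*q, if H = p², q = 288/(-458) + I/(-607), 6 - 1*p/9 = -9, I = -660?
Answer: 1161483834/139003 ≈ 8355.8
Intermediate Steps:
p = 135 (p = 54 - 9*(-9) = 54 + 81 = 135)
q = 63732/139003 (q = 288/(-458) - 660/(-607) = 288*(-1/458) - 660*(-1/607) = -144/229 + 660/607 = 63732/139003 ≈ 0.45849)
H = 18225 (H = 135² = 18225)
B = -½ (B = -½ + (8 + 2*(-4)) = -½ + (8 - 8) = -½ + 0 = -½ ≈ -0.50000)
(B + H)*q = (-½ + 18225)*(63732/139003) = (36449/2)*(63732/139003) = 1161483834/139003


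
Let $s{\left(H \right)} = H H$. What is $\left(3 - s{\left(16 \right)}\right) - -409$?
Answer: $156$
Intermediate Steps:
$s{\left(H \right)} = H^{2}$
$\left(3 - s{\left(16 \right)}\right) - -409 = \left(3 - 16^{2}\right) - -409 = \left(3 - 256\right) + 409 = -253 + 409 = 156$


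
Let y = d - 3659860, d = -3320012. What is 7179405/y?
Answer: -2393135/2326624 ≈ -1.0286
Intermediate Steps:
y = -6979872 (y = -3320012 - 3659860 = -6979872)
7179405/y = 7179405/(-6979872) = 7179405*(-1/6979872) = -2393135/2326624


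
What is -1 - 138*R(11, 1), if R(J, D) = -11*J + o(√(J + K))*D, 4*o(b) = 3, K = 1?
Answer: 33187/2 ≈ 16594.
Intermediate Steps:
o(b) = ¾ (o(b) = (¼)*3 = ¾)
R(J, D) = -11*J + 3*D/4
-1 - 138*R(11, 1) = -1 - 138*(-11*11 + (¾)*1) = -1 - 138*(-121 + ¾) = -1 - 138*(-481/4) = -1 + 33189/2 = 33187/2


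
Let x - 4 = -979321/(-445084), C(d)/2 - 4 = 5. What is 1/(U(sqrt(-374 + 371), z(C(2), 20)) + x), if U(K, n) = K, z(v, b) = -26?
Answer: 1228279176188/8210006058817 - 198099767056*I*sqrt(3)/8210006058817 ≈ 0.14961 - 0.041793*I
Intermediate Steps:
C(d) = 18 (C(d) = 8 + 2*5 = 8 + 10 = 18)
x = 2759657/445084 (x = 4 - 979321/(-445084) = 4 - 979321*(-1/445084) = 4 + 979321/445084 = 2759657/445084 ≈ 6.2003)
1/(U(sqrt(-374 + 371), z(C(2), 20)) + x) = 1/(sqrt(-374 + 371) + 2759657/445084) = 1/(sqrt(-3) + 2759657/445084) = 1/(I*sqrt(3) + 2759657/445084) = 1/(2759657/445084 + I*sqrt(3))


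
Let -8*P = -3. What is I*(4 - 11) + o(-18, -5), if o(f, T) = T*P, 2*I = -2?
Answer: 41/8 ≈ 5.1250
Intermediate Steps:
P = 3/8 (P = -1/8*(-3) = 3/8 ≈ 0.37500)
I = -1 (I = (1/2)*(-2) = -1)
o(f, T) = 3*T/8 (o(f, T) = T*(3/8) = 3*T/8)
I*(4 - 11) + o(-18, -5) = -(4 - 11) + (3/8)*(-5) = -1*(-7) - 15/8 = 7 - 15/8 = 41/8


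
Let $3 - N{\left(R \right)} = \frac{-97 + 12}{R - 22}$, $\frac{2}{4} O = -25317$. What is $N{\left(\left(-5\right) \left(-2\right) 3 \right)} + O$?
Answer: $- \frac{404963}{8} \approx -50620.0$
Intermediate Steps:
$O = -50634$ ($O = 2 \left(-25317\right) = -50634$)
$N{\left(R \right)} = 3 + \frac{85}{-22 + R}$ ($N{\left(R \right)} = 3 - \frac{-97 + 12}{R - 22} = 3 - - \frac{85}{-22 + R} = 3 + \frac{85}{-22 + R}$)
$N{\left(\left(-5\right) \left(-2\right) 3 \right)} + O = \frac{19 + 3 \left(-5\right) \left(-2\right) 3}{-22 + \left(-5\right) \left(-2\right) 3} - 50634 = \frac{19 + 3 \cdot 10 \cdot 3}{-22 + 10 \cdot 3} - 50634 = \frac{19 + 3 \cdot 30}{-22 + 30} - 50634 = \frac{19 + 90}{8} - 50634 = \frac{1}{8} \cdot 109 - 50634 = \frac{109}{8} - 50634 = - \frac{404963}{8}$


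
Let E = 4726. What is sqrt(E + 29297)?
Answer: sqrt(34023) ≈ 184.45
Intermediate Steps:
sqrt(E + 29297) = sqrt(4726 + 29297) = sqrt(34023)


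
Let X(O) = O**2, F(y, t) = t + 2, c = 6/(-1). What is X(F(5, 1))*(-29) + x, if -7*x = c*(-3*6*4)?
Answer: -2259/7 ≈ -322.71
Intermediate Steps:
c = -6 (c = 6*(-1) = -6)
F(y, t) = 2 + t
x = -432/7 (x = -(-6)*-3*6*4/7 = -(-6)*(-18*4)/7 = -(-6)*(-72)/7 = -1/7*432 = -432/7 ≈ -61.714)
X(F(5, 1))*(-29) + x = (2 + 1)**2*(-29) - 432/7 = 3**2*(-29) - 432/7 = 9*(-29) - 432/7 = -261 - 432/7 = -2259/7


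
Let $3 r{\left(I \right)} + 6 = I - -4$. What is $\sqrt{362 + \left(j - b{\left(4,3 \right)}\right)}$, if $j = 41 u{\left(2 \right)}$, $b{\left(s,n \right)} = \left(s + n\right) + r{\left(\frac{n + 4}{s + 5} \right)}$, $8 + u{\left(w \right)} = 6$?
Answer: $\frac{\sqrt{22146}}{9} \approx 16.535$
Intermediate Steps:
$u{\left(w \right)} = -2$ ($u{\left(w \right)} = -8 + 6 = -2$)
$r{\left(I \right)} = - \frac{2}{3} + \frac{I}{3}$ ($r{\left(I \right)} = -2 + \frac{I - -4}{3} = -2 + \frac{I + 4}{3} = -2 + \frac{4 + I}{3} = -2 + \left(\frac{4}{3} + \frac{I}{3}\right) = - \frac{2}{3} + \frac{I}{3}$)
$b{\left(s,n \right)} = - \frac{2}{3} + n + s + \frac{4 + n}{3 \left(5 + s\right)}$ ($b{\left(s,n \right)} = \left(s + n\right) + \left(- \frac{2}{3} + \frac{\left(n + 4\right) \frac{1}{s + 5}}{3}\right) = \left(n + s\right) + \left(- \frac{2}{3} + \frac{\left(4 + n\right) \frac{1}{5 + s}}{3}\right) = \left(n + s\right) + \left(- \frac{2}{3} + \frac{\frac{1}{5 + s} \left(4 + n\right)}{3}\right) = \left(n + s\right) + \left(- \frac{2}{3} + \frac{4 + n}{3 \left(5 + s\right)}\right) = - \frac{2}{3} + n + s + \frac{4 + n}{3 \left(5 + s\right)}$)
$j = -82$ ($j = 41 \left(-2\right) = -82$)
$\sqrt{362 + \left(j - b{\left(4,3 \right)}\right)} = \sqrt{362 - \left(82 + \frac{4 + 3 + \left(5 + 4\right) \left(-2 + 3 \cdot 3 + 3 \cdot 4\right)}{3 \left(5 + 4\right)}\right)} = \sqrt{362 - \left(82 + \frac{4 + 3 + 9 \left(-2 + 9 + 12\right)}{3 \cdot 9}\right)} = \sqrt{362 - \left(82 + \frac{1}{3} \cdot \frac{1}{9} \left(4 + 3 + 9 \cdot 19\right)\right)} = \sqrt{362 - \left(82 + \frac{1}{3} \cdot \frac{1}{9} \left(4 + 3 + 171\right)\right)} = \sqrt{362 - \left(82 + \frac{1}{3} \cdot \frac{1}{9} \cdot 178\right)} = \sqrt{362 - \frac{2392}{27}} = \sqrt{\frac{7382}{27}} = \frac{\sqrt{22146}}{9}$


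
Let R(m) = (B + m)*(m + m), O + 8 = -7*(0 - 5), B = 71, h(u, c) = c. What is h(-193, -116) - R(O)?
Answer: -5408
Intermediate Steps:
O = 27 (O = -8 - 7*(0 - 5) = -8 - 7*(-5) = -8 + 35 = 27)
R(m) = 2*m*(71 + m) (R(m) = (71 + m)*(m + m) = (71 + m)*(2*m) = 2*m*(71 + m))
h(-193, -116) - R(O) = -116 - 2*27*(71 + 27) = -116 - 2*27*98 = -116 - 1*5292 = -116 - 5292 = -5408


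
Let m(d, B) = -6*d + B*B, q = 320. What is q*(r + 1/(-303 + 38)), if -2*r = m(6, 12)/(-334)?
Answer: 447232/8851 ≈ 50.529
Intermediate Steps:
m(d, B) = B**2 - 6*d (m(d, B) = -6*d + B**2 = B**2 - 6*d)
r = 27/167 (r = -(12**2 - 6*6)/(2*(-334)) = -(144 - 36)*(-1)/(2*334) = -54*(-1)/334 = -1/2*(-54/167) = 27/167 ≈ 0.16168)
q*(r + 1/(-303 + 38)) = 320*(27/167 + 1/(-303 + 38)) = 320*(27/167 + 1/(-265)) = 320*(27/167 - 1/265) = 320*(6988/44255) = 447232/8851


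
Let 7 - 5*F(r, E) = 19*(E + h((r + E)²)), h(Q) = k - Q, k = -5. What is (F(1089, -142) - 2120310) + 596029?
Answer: 9420766/5 ≈ 1.8842e+6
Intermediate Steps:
h(Q) = -5 - Q
F(r, E) = 102/5 - 19*E/5 + 19*(E + r)²/5 (F(r, E) = 7/5 - 19*(E + (-5 - (r + E)²))/5 = 7/5 - 19*(E + (-5 - (E + r)²))/5 = 7/5 - 19*(-5 + E - (E + r)²)/5 = 7/5 - (-95 - 19*(E + r)² + 19*E)/5 = 7/5 + (19 - 19*E/5 + 19*(E + r)²/5) = 102/5 - 19*E/5 + 19*(E + r)²/5)
(F(1089, -142) - 2120310) + 596029 = ((102/5 - 19/5*(-142) + 19*(-142 + 1089)²/5) - 2120310) + 596029 = ((102/5 + 2698/5 + (19/5)*947²) - 2120310) + 596029 = ((102/5 + 2698/5 + (19/5)*896809) - 2120310) + 596029 = ((102/5 + 2698/5 + 17039371/5) - 2120310) + 596029 = (17042171/5 - 2120310) + 596029 = 6440621/5 + 596029 = 9420766/5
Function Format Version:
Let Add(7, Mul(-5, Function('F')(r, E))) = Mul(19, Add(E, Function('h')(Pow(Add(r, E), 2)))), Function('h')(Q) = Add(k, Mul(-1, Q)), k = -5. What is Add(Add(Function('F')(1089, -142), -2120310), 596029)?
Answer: Rational(9420766, 5) ≈ 1.8842e+6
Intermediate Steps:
Function('h')(Q) = Add(-5, Mul(-1, Q))
Function('F')(r, E) = Add(Rational(102, 5), Mul(Rational(-19, 5), E), Mul(Rational(19, 5), Pow(Add(E, r), 2))) (Function('F')(r, E) = Add(Rational(7, 5), Mul(Rational(-1, 5), Mul(19, Add(E, Add(-5, Mul(-1, Pow(Add(r, E), 2))))))) = Add(Rational(7, 5), Mul(Rational(-1, 5), Mul(19, Add(E, Add(-5, Mul(-1, Pow(Add(E, r), 2))))))) = Add(Rational(7, 5), Mul(Rational(-1, 5), Mul(19, Add(-5, E, Mul(-1, Pow(Add(E, r), 2)))))) = Add(Rational(7, 5), Mul(Rational(-1, 5), Add(-95, Mul(-19, Pow(Add(E, r), 2)), Mul(19, E)))) = Add(Rational(7, 5), Add(19, Mul(Rational(-19, 5), E), Mul(Rational(19, 5), Pow(Add(E, r), 2)))) = Add(Rational(102, 5), Mul(Rational(-19, 5), E), Mul(Rational(19, 5), Pow(Add(E, r), 2))))
Add(Add(Function('F')(1089, -142), -2120310), 596029) = Add(Add(Add(Rational(102, 5), Mul(Rational(-19, 5), -142), Mul(Rational(19, 5), Pow(Add(-142, 1089), 2))), -2120310), 596029) = Add(Add(Add(Rational(102, 5), Rational(2698, 5), Mul(Rational(19, 5), Pow(947, 2))), -2120310), 596029) = Add(Add(Add(Rational(102, 5), Rational(2698, 5), Mul(Rational(19, 5), 896809)), -2120310), 596029) = Add(Add(Add(Rational(102, 5), Rational(2698, 5), Rational(17039371, 5)), -2120310), 596029) = Add(Add(Rational(17042171, 5), -2120310), 596029) = Add(Rational(6440621, 5), 596029) = Rational(9420766, 5)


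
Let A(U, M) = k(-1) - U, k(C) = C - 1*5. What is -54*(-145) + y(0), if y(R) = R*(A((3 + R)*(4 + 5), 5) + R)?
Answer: 7830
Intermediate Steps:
k(C) = -5 + C (k(C) = C - 5 = -5 + C)
A(U, M) = -6 - U (A(U, M) = (-5 - 1) - U = -6 - U)
y(R) = R*(-33 - 8*R) (y(R) = R*((-6 - (3 + R)*(4 + 5)) + R) = R*((-6 - (3 + R)*9) + R) = R*((-6 - (27 + 9*R)) + R) = R*((-6 + (-27 - 9*R)) + R) = R*((-33 - 9*R) + R) = R*(-33 - 8*R))
-54*(-145) + y(0) = -54*(-145) - 1*0*(33 + 8*0) = 7830 - 1*0*(33 + 0) = 7830 - 1*0*33 = 7830 + 0 = 7830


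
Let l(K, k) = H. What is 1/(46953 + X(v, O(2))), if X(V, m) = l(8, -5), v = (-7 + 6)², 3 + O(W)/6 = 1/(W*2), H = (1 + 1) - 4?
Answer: 1/46951 ≈ 2.1299e-5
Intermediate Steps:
H = -2 (H = 2 - 4 = -2)
l(K, k) = -2
O(W) = -18 + 3/W (O(W) = -18 + 6/((W*2)) = -18 + 6/((2*W)) = -18 + 6*(1/(2*W)) = -18 + 3/W)
v = 1 (v = (-1)² = 1)
X(V, m) = -2
1/(46953 + X(v, O(2))) = 1/(46953 - 2) = 1/46951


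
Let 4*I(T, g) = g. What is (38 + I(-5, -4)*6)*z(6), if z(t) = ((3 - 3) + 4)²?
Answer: 512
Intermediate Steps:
I(T, g) = g/4
z(t) = 16 (z(t) = (0 + 4)² = 4² = 16)
(38 + I(-5, -4)*6)*z(6) = (38 + ((¼)*(-4))*6)*16 = (38 - 1*6)*16 = (38 - 6)*16 = 32*16 = 512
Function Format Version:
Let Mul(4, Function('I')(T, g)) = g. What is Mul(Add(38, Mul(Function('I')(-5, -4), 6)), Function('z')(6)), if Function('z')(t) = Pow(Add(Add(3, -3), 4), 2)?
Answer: 512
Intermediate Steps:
Function('I')(T, g) = Mul(Rational(1, 4), g)
Function('z')(t) = 16 (Function('z')(t) = Pow(Add(0, 4), 2) = Pow(4, 2) = 16)
Mul(Add(38, Mul(Function('I')(-5, -4), 6)), Function('z')(6)) = Mul(Add(38, Mul(Mul(Rational(1, 4), -4), 6)), 16) = Mul(Add(38, Mul(-1, 6)), 16) = Mul(Add(38, -6), 16) = Mul(32, 16) = 512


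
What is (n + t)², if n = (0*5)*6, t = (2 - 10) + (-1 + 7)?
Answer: 4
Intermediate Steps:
t = -2 (t = -8 + 6 = -2)
n = 0 (n = 0*6 = 0)
(n + t)² = (0 - 2)² = (-2)² = 4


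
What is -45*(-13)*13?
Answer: 7605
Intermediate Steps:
-45*(-13)*13 = 585*13 = 7605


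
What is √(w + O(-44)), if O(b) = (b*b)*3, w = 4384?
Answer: 28*√13 ≈ 100.96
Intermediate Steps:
O(b) = 3*b² (O(b) = b²*3 = 3*b²)
√(w + O(-44)) = √(4384 + 3*(-44)²) = √(4384 + 3*1936) = √(4384 + 5808) = √10192 = 28*√13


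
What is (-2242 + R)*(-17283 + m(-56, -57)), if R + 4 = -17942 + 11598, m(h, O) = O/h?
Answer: 4156662345/28 ≈ 1.4845e+8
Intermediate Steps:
R = -6348 (R = -4 + (-17942 + 11598) = -4 - 6344 = -6348)
(-2242 + R)*(-17283 + m(-56, -57)) = (-2242 - 6348)*(-17283 - 57/(-56)) = -8590*(-17283 - 57*(-1/56)) = -8590*(-17283 + 57/56) = -8590*(-967791/56) = 4156662345/28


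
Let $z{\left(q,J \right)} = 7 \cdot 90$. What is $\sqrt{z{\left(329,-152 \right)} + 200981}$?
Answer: $\sqrt{201611} \approx 449.01$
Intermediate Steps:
$z{\left(q,J \right)} = 630$
$\sqrt{z{\left(329,-152 \right)} + 200981} = \sqrt{630 + 200981} = \sqrt{201611}$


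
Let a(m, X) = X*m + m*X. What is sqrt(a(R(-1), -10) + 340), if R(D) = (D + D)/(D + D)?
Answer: 8*sqrt(5) ≈ 17.889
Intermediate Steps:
R(D) = 1 (R(D) = (2*D)/((2*D)) = (2*D)*(1/(2*D)) = 1)
a(m, X) = 2*X*m (a(m, X) = X*m + X*m = 2*X*m)
sqrt(a(R(-1), -10) + 340) = sqrt(2*(-10)*1 + 340) = sqrt(-20 + 340) = sqrt(320) = 8*sqrt(5)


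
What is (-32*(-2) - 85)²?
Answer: 441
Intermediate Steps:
(-32*(-2) - 85)² = (64 - 85)² = (-21)² = 441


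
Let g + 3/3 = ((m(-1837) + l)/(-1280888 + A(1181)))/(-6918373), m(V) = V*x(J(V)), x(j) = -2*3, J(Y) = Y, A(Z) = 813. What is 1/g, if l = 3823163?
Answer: -1771207263595/1771206496758 ≈ -1.0000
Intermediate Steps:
x(j) = -6
m(V) = -6*V (m(V) = V*(-6) = -6*V)
g = -1771206496758/1771207263595 (g = -1 + ((-6*(-1837) + 3823163)/(-1280888 + 813))/(-6918373) = -1 + ((11022 + 3823163)/(-1280075))*(-1/6918373) = -1 + (3834185*(-1/1280075))*(-1/6918373) = -1 - 766837/256015*(-1/6918373) = -1 + 766837/1771207263595 = -1771206496758/1771207263595 ≈ -1.0000)
1/g = 1/(-1771206496758/1771207263595) = -1771207263595/1771206496758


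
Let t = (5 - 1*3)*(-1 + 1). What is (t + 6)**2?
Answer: 36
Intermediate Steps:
t = 0 (t = (5 - 3)*0 = 2*0 = 0)
(t + 6)**2 = (0 + 6)**2 = 6**2 = 36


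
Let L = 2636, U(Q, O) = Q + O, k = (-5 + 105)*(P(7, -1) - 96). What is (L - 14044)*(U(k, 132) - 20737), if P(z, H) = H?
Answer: 345719440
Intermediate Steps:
k = -9700 (k = (-5 + 105)*(-1 - 96) = 100*(-97) = -9700)
U(Q, O) = O + Q
(L - 14044)*(U(k, 132) - 20737) = (2636 - 14044)*((132 - 9700) - 20737) = -11408*(-9568 - 20737) = -11408*(-30305) = 345719440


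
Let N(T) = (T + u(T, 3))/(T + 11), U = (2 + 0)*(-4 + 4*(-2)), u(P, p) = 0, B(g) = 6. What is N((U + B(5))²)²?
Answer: 104976/112225 ≈ 0.93541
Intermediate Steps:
U = -24 (U = 2*(-4 - 8) = 2*(-12) = -24)
N(T) = T/(11 + T) (N(T) = (T + 0)/(T + 11) = T/(11 + T))
N((U + B(5))²)² = ((-24 + 6)²/(11 + (-24 + 6)²))² = ((-18)²/(11 + (-18)²))² = (324/(11 + 324))² = (324/335)² = 104976/112225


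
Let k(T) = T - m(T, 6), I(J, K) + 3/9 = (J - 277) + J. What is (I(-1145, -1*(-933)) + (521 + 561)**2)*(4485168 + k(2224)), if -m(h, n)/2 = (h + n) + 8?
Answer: 15741616649960/3 ≈ 5.2472e+12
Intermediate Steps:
m(h, n) = -16 - 2*h - 2*n (m(h, n) = -2*((h + n) + 8) = -2*(8 + h + n) = -16 - 2*h - 2*n)
I(J, K) = -832/3 + 2*J (I(J, K) = -1/3 + ((J - 277) + J) = -1/3 + ((-277 + J) + J) = -1/3 + (-277 + 2*J) = -832/3 + 2*J)
k(T) = 28 + 3*T (k(T) = T - (-16 - 2*T - 2*6) = T - (-16 - 2*T - 12) = T - (-28 - 2*T) = T + (28 + 2*T) = 28 + 3*T)
(I(-1145, -1*(-933)) + (521 + 561)**2)*(4485168 + k(2224)) = ((-832/3 + 2*(-1145)) + (521 + 561)**2)*(4485168 + (28 + 3*2224)) = ((-832/3 - 2290) + 1082**2)*(4485168 + (28 + 6672)) = (-7702/3 + 1170724)*(4485168 + 6700) = (3504470/3)*4491868 = 15741616649960/3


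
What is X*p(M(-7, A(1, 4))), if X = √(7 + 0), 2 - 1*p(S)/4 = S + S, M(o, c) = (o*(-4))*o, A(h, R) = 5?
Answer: 1576*√7 ≈ 4169.7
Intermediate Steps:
M(o, c) = -4*o² (M(o, c) = (-4*o)*o = -4*o²)
p(S) = 8 - 8*S (p(S) = 8 - 4*(S + S) = 8 - 8*S)
X = √7 ≈ 2.6458
X*p(M(-7, A(1, 4))) = √7*(8 - (-32)*(-7)²) = √7*(8 - (-32)*49) = √7*(8 - 8*(-196)) = √7*(8 + 1568) = √7*1576 = 1576*√7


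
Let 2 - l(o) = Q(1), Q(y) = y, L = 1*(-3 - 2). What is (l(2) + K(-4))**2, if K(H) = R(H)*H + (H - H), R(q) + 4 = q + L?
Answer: 2809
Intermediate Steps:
L = -5 (L = 1*(-5) = -5)
l(o) = 1 (l(o) = 2 - 1*1 = 2 - 1 = 1)
R(q) = -9 + q (R(q) = -4 + (q - 5) = -4 + (-5 + q) = -9 + q)
K(H) = H*(-9 + H) (K(H) = (-9 + H)*H + (H - H) = H*(-9 + H) + 0 = H*(-9 + H))
(l(2) + K(-4))**2 = (1 - 4*(-9 - 4))**2 = (1 - 4*(-13))**2 = (1 + 52)**2 = 53**2 = 2809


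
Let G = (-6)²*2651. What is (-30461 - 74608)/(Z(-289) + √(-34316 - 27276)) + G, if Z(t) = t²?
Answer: 221911829921813/2325273011 + 70046*I*√15398/2325273011 ≈ 95435.0 + 0.003738*I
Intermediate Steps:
G = 95436 (G = 36*2651 = 95436)
(-30461 - 74608)/(Z(-289) + √(-34316 - 27276)) + G = (-30461 - 74608)/((-289)² + √(-34316 - 27276)) + 95436 = -105069/(83521 + √(-61592)) + 95436 = -105069/(83521 + 2*I*√15398) + 95436 = 95436 - 105069/(83521 + 2*I*√15398)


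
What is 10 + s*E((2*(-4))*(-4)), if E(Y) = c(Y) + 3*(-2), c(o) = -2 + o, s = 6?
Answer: 154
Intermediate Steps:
E(Y) = -8 + Y (E(Y) = (-2 + Y) + 3*(-2) = (-2 + Y) - 6 = -8 + Y)
10 + s*E((2*(-4))*(-4)) = 10 + 6*(-8 + (2*(-4))*(-4)) = 10 + 6*(-8 - 8*(-4)) = 10 + 6*(-8 + 32) = 10 + 6*24 = 10 + 144 = 154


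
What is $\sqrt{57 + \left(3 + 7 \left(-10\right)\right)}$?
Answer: $i \sqrt{10} \approx 3.1623 i$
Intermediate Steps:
$\sqrt{57 + \left(3 + 7 \left(-10\right)\right)} = \sqrt{57 + \left(3 - 70\right)} = \sqrt{57 - 67} = \sqrt{-10} = i \sqrt{10}$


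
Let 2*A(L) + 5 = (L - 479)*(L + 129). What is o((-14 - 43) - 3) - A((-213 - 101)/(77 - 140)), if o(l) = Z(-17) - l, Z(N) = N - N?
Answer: 126284854/3969 ≈ 31818.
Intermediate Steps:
Z(N) = 0
A(L) = -5/2 + (-479 + L)*(129 + L)/2 (A(L) = -5/2 + ((L - 479)*(L + 129))/2 = -5/2 + ((-479 + L)*(129 + L))/2 = -5/2 + (-479 + L)*(129 + L)/2)
o(l) = -l (o(l) = 0 - l = -l)
o((-14 - 43) - 3) - A((-213 - 101)/(77 - 140)) = -((-14 - 43) - 3) - (-30898 + ((-213 - 101)/(77 - 140))²/2 - 175*(-213 - 101)/(77 - 140)) = -(-57 - 3) - (-30898 + (-314/(-63))²/2 - (-54950)/(-63)) = -1*(-60) - (-30898 + (-314*(-1/63))²/2 - (-54950)*(-1)/63) = 60 - (-30898 + (314/63)²/2 - 175*314/63) = 60 - (-30898 + (½)*(98596/3969) - 7850/9) = 60 - (-30898 + 49298/3969 - 7850/9) = 60 - 1*(-126046714/3969) = 60 + 126046714/3969 = 126284854/3969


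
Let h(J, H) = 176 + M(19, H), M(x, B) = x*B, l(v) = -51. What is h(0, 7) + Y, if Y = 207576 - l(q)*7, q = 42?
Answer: 208242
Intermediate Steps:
M(x, B) = B*x
h(J, H) = 176 + 19*H (h(J, H) = 176 + H*19 = 176 + 19*H)
Y = 207933 (Y = 207576 - (-51)*7 = 207576 - 1*(-357) = 207576 + 357 = 207933)
h(0, 7) + Y = (176 + 19*7) + 207933 = (176 + 133) + 207933 = 309 + 207933 = 208242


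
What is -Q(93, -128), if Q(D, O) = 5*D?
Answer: -465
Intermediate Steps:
-Q(93, -128) = -5*93 = -1*465 = -465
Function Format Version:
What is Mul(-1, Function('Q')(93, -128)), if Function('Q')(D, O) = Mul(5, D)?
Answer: -465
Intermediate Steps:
Mul(-1, Function('Q')(93, -128)) = Mul(-1, Mul(5, 93)) = Mul(-1, 465) = -465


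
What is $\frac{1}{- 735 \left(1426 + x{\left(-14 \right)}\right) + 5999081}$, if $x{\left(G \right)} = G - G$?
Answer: $\frac{1}{4950971} \approx 2.0198 \cdot 10^{-7}$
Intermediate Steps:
$x{\left(G \right)} = 0$
$\frac{1}{- 735 \left(1426 + x{\left(-14 \right)}\right) + 5999081} = \frac{1}{- 735 \left(1426 + 0\right) + 5999081} = \frac{1}{\left(-735\right) 1426 + 5999081} = \frac{1}{-1048110 + 5999081} = \frac{1}{4950971}$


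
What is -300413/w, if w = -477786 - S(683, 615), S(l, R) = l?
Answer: 300413/478469 ≈ 0.62786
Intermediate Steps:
w = -478469 (w = -477786 - 1*683 = -477786 - 683 = -478469)
-300413/w = -300413/(-478469) = -300413*(-1/478469) = 300413/478469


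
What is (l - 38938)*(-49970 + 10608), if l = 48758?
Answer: -386534840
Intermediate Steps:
(l - 38938)*(-49970 + 10608) = (48758 - 38938)*(-49970 + 10608) = 9820*(-39362) = -386534840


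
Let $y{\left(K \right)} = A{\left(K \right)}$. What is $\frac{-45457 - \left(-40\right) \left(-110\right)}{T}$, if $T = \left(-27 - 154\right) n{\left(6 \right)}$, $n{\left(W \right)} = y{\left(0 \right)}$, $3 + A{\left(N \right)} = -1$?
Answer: $- \frac{49857}{724} \approx -68.863$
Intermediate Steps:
$A{\left(N \right)} = -4$ ($A{\left(N \right)} = -3 - 1 = -4$)
$y{\left(K \right)} = -4$
$n{\left(W \right)} = -4$
$T = 724$ ($T = \left(-27 - 154\right) \left(-4\right) = \left(-181\right) \left(-4\right) = 724$)
$\frac{-45457 - \left(-40\right) \left(-110\right)}{T} = \frac{-45457 - \left(-40\right) \left(-110\right)}{724} = \left(-45457 - 4400\right) \frac{1}{724} = \left(-49857\right) \frac{1}{724} = - \frac{49857}{724}$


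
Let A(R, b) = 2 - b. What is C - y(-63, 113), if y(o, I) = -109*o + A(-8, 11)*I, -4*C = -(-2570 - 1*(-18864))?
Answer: -3553/2 ≈ -1776.5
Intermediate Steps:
C = 8147/2 (C = -(-1)*(-2570 - 1*(-18864))/4 = -(-1)*(-2570 + 18864)/4 = -(-1)*16294/4 = -¼*(-16294) = 8147/2 ≈ 4073.5)
y(o, I) = -109*o - 9*I (y(o, I) = -109*o + (2 - 1*11)*I = -109*o + (2 - 11)*I = -109*o - 9*I)
C - y(-63, 113) = 8147/2 - (-109*(-63) - 9*113) = 8147/2 - (6867 - 1017) = 8147/2 - 1*5850 = 8147/2 - 5850 = -3553/2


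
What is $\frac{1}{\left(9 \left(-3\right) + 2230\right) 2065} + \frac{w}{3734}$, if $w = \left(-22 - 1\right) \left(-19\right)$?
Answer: $\frac{1988001949}{16986694130} \approx 0.11703$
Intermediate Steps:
$w = 437$ ($w = \left(-23\right) \left(-19\right) = 437$)
$\frac{1}{\left(9 \left(-3\right) + 2230\right) 2065} + \frac{w}{3734} = \frac{1}{\left(9 \left(-3\right) + 2230\right) 2065} + \frac{437}{3734} = \frac{1}{-27 + 2230} \cdot \frac{1}{2065} + 437 \cdot \frac{1}{3734} = \frac{1}{2203} \cdot \frac{1}{2065} + \frac{437}{3734} = \frac{1}{4549195} + \frac{437}{3734} = \frac{1988001949}{16986694130}$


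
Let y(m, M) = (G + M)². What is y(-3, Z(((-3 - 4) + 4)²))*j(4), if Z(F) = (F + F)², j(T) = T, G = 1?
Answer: 422500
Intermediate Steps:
Z(F) = 4*F² (Z(F) = (2*F)² = 4*F²)
y(m, M) = (1 + M)²
y(-3, Z(((-3 - 4) + 4)²))*j(4) = (1 + 4*(((-3 - 4) + 4)²)²)²*4 = (1 + 4*((-7 + 4)²)²)²*4 = (1 + 4*((-3)²)²)²*4 = (1 + 4*9²)²*4 = (1 + 4*81)²*4 = (1 + 324)²*4 = 325²*4 = 105625*4 = 422500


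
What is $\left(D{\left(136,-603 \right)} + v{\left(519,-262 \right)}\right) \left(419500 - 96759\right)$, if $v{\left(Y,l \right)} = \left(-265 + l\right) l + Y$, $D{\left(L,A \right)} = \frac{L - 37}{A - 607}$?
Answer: $\frac{4920257870761}{110} \approx 4.473 \cdot 10^{10}$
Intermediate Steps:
$D{\left(L,A \right)} = \frac{-37 + L}{-607 + A}$
$v{\left(Y,l \right)} = Y + l \left(-265 + l\right)$ ($v{\left(Y,l \right)} = l \left(-265 + l\right) + Y = Y + l \left(-265 + l\right)$)
$\left(D{\left(136,-603 \right)} + v{\left(519,-262 \right)}\right) \left(419500 - 96759\right) = \left(\frac{-37 + 136}{-607 - 603} + \left(519 + \left(-262\right)^{2} - -69430\right)\right) \left(419500 - 96759\right) = \left(\frac{1}{-1210} \cdot 99 + \left(519 + 68644 + 69430\right)\right) 322741 = \left(\left(- \frac{1}{1210}\right) 99 + 138593\right) 322741 = \left(- \frac{9}{110} + 138593\right) 322741 = \frac{15245221}{110} \cdot 322741 = \frac{4920257870761}{110}$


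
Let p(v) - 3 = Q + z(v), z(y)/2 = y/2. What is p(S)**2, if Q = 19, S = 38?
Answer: 3600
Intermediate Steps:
z(y) = y (z(y) = 2*(y/2) = y)
p(v) = 22 + v (p(v) = 3 + (19 + v) = 22 + v)
p(S)**2 = (22 + 38)**2 = 60**2 = 3600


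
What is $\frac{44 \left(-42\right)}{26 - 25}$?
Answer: $-1848$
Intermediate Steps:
$\frac{44 \left(-42\right)}{26 - 25} = - \frac{1848}{1} = \left(-1848\right) 1 = -1848$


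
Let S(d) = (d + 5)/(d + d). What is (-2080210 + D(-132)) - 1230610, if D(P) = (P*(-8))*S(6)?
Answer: -3309852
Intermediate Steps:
S(d) = (5 + d)/(2*d) (S(d) = (5 + d)/((2*d)) = (5 + d)*(1/(2*d)) = (5 + d)/(2*d))
D(P) = -22*P/3 (D(P) = (P*(-8))*((1/2)*(5 + 6)/6) = (-8*P)*((1/2)*(1/6)*11) = -8*P*(11/12) = -22*P/3)
(-2080210 + D(-132)) - 1230610 = (-2080210 - 22/3*(-132)) - 1230610 = (-2080210 + 968) - 1230610 = -2079242 - 1230610 = -3309852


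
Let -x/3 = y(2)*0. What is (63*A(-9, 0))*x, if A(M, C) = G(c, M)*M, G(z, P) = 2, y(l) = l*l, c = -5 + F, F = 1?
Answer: 0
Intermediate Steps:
c = -4 (c = -5 + 1 = -4)
y(l) = l**2
x = 0 (x = -3*2**2*0 = -12*0 = -3*0 = 0)
A(M, C) = 2*M
(63*A(-9, 0))*x = (63*(2*(-9)))*0 = (63*(-18))*0 = -1134*0 = 0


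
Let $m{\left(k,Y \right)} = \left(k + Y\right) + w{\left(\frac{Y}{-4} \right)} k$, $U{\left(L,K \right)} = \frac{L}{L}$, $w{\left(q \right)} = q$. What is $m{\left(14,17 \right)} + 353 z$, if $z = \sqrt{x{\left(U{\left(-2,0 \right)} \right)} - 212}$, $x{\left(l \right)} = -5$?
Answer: $- \frac{57}{2} + 353 i \sqrt{217} \approx -28.5 + 5200.0 i$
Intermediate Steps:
$U{\left(L,K \right)} = 1$
$m{\left(k,Y \right)} = Y + k - \frac{Y k}{4}$ ($m{\left(k,Y \right)} = \left(k + Y\right) + \frac{Y}{-4} k = \left(Y + k\right) + Y \left(- \frac{1}{4}\right) k = \left(Y + k\right) + - \frac{Y}{4} k = \left(Y + k\right) - \frac{Y k}{4} = Y + k - \frac{Y k}{4}$)
$z = i \sqrt{217}$ ($z = \sqrt{-5 - 212} = \sqrt{-217} = i \sqrt{217} \approx 14.731 i$)
$m{\left(14,17 \right)} + 353 z = \left(17 + 14 - \frac{17}{4} \cdot 14\right) + 353 i \sqrt{217} = \left(17 + 14 - \frac{119}{2}\right) + 353 i \sqrt{217} = - \frac{57}{2} + 353 i \sqrt{217}$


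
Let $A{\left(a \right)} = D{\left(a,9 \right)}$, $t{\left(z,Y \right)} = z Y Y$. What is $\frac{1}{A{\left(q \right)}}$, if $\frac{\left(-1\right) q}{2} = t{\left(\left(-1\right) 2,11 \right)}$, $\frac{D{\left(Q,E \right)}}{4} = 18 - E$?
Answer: $\frac{1}{36} \approx 0.027778$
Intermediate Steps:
$t{\left(z,Y \right)} = z Y^{2}$ ($t{\left(z,Y \right)} = Y z Y = z Y^{2}$)
$D{\left(Q,E \right)} = 72 - 4 E$ ($D{\left(Q,E \right)} = 4 \left(18 - E\right) = 72 - 4 E$)
$q = 484$ ($q = - 2 \left(-1\right) 2 \cdot 11^{2} = - 2 \left(\left(-2\right) 121\right) = \left(-2\right) \left(-242\right) = 484$)
$A{\left(a \right)} = 36$ ($A{\left(a \right)} = 72 - 36 = 36$)
$\frac{1}{A{\left(q \right)}} = \frac{1}{36}$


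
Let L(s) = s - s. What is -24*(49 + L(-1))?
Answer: -1176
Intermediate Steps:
L(s) = 0
-24*(49 + L(-1)) = -24*(49 + 0) = -24*49 = -1176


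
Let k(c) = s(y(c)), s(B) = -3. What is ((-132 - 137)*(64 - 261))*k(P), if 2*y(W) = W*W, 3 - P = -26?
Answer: -158979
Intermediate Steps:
P = 29 (P = 3 - 1*(-26) = 3 + 26 = 29)
y(W) = W**2/2 (y(W) = (W*W)/2 = W**2/2)
k(c) = -3
((-132 - 137)*(64 - 261))*k(P) = ((-132 - 137)*(64 - 261))*(-3) = -269*(-197)*(-3) = 52993*(-3) = -158979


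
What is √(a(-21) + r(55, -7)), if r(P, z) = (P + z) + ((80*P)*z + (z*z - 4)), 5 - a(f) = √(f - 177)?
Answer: √(-30702 - 3*I*√22) ≈ 0.0401 - 175.22*I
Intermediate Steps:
a(f) = 5 - √(-177 + f) (a(f) = 5 - √(f - 177) = 5 - √(-177 + f))
r(P, z) = -4 + P + z + z² + 80*P*z (r(P, z) = (P + z) + (80*P*z + (z² - 4)) = (P + z) + (80*P*z + (-4 + z²)) = (P + z) + (-4 + z² + 80*P*z) = -4 + P + z + z² + 80*P*z)
√(a(-21) + r(55, -7)) = √((5 - √(-177 - 21)) + (-4 + 55 - 7 + (-7)² + 80*55*(-7))) = √((5 - √(-198)) + (-4 + 55 - 7 + 49 - 30800)) = √((5 - 3*I*√22) - 30707) = √(-30702 - 3*I*√22)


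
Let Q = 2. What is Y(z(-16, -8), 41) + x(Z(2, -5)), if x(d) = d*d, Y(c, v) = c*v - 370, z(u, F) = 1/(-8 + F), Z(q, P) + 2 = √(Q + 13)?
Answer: -5657/16 - 4*√15 ≈ -369.05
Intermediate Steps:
Z(q, P) = -2 + √15 (Z(q, P) = -2 + √(2 + 13) = -2 + √15)
Y(c, v) = -370 + c*v
x(d) = d²
Y(z(-16, -8), 41) + x(Z(2, -5)) = (-370 + 41/(-8 - 8)) + (-2 + √15)² = (-370 + 41/(-16)) + (-2 + √15)² = (-370 - 1/16*41) + (-2 + √15)² = (-370 - 41/16) + (-2 + √15)² = -5961/16 + (-2 + √15)²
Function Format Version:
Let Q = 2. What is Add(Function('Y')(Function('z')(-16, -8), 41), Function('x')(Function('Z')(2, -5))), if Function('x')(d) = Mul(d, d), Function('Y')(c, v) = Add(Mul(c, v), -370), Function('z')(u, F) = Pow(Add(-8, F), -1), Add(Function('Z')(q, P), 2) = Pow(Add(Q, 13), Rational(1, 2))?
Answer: Add(Rational(-5657, 16), Mul(-4, Pow(15, Rational(1, 2)))) ≈ -369.05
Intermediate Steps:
Function('Z')(q, P) = Add(-2, Pow(15, Rational(1, 2))) (Function('Z')(q, P) = Add(-2, Pow(Add(2, 13), Rational(1, 2))) = Add(-2, Pow(15, Rational(1, 2))))
Function('Y')(c, v) = Add(-370, Mul(c, v))
Function('x')(d) = Pow(d, 2)
Add(Function('Y')(Function('z')(-16, -8), 41), Function('x')(Function('Z')(2, -5))) = Add(Add(-370, Mul(Pow(Add(-8, -8), -1), 41)), Pow(Add(-2, Pow(15, Rational(1, 2))), 2)) = Add(Add(-370, Mul(Pow(-16, -1), 41)), Pow(Add(-2, Pow(15, Rational(1, 2))), 2)) = Add(Add(-370, Mul(Rational(-1, 16), 41)), Pow(Add(-2, Pow(15, Rational(1, 2))), 2)) = Add(Add(-370, Rational(-41, 16)), Pow(Add(-2, Pow(15, Rational(1, 2))), 2)) = Add(Rational(-5961, 16), Pow(Add(-2, Pow(15, Rational(1, 2))), 2))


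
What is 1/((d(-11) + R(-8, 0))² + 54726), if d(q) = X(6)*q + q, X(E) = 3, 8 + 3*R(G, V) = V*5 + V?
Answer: 9/512134 ≈ 1.7574e-5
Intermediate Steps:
R(G, V) = -8/3 + 2*V (R(G, V) = -8/3 + (V*5 + V)/3 = -8/3 + (5*V + V)/3 = -8/3 + (6*V)/3 = -8/3 + 2*V)
d(q) = 4*q (d(q) = 3*q + q = 4*q)
1/((d(-11) + R(-8, 0))² + 54726) = 1/((4*(-11) + (-8/3 + 2*0))² + 54726) = 1/((-44 + (-8/3 + 0))² + 54726) = 1/((-44 - 8/3)² + 54726) = 1/((-140/3)² + 54726) = 1/(19600/9 + 54726) = 1/(512134/9) = 9/512134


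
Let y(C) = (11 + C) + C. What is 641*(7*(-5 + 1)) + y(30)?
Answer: -17877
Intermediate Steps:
y(C) = 11 + 2*C
641*(7*(-5 + 1)) + y(30) = 641*(7*(-5 + 1)) + (11 + 2*30) = 641*(7*(-4)) + (11 + 60) = 641*(-28) + 71 = -17948 + 71 = -17877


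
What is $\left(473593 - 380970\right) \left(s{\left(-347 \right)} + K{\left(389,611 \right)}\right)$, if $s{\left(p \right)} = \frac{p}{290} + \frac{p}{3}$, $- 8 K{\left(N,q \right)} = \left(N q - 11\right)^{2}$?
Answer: $- \frac{568970224455466813}{870} \approx -6.5399 \cdot 10^{14}$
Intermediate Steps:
$K{\left(N,q \right)} = - \frac{\left(-11 + N q\right)^{2}}{8}$ ($K{\left(N,q \right)} = - \frac{\left(N q - 11\right)^{2}}{8} = - \frac{\left(-11 + N q\right)^{2}}{8}$)
$s{\left(p \right)} = \frac{293 p}{870}$ ($s{\left(p \right)} = p \frac{1}{290} + p \frac{1}{3} = \frac{p}{290} + \frac{p}{3} = \frac{293 p}{870}$)
$\left(473593 - 380970\right) \left(s{\left(-347 \right)} + K{\left(389,611 \right)}\right) = \left(473593 - 380970\right) \left(\frac{293}{870} \left(-347\right) - \frac{\left(-11 + 389 \cdot 611\right)^{2}}{8}\right) = 92623 \left(- \frac{101671}{870} - \frac{\left(-11 + 237679\right)^{2}}{8}\right) = 92623 \left(- \frac{101671}{870} - \frac{237668^{2}}{8}\right) = 92623 \left(- \frac{101671}{870} - 7060759778\right) = 92623 \left(- \frac{6142861108531}{870}\right) = - \frac{568970224455466813}{870}$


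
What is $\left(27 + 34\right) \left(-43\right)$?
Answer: $-2623$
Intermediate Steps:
$\left(27 + 34\right) \left(-43\right) = 61 \left(-43\right) = -2623$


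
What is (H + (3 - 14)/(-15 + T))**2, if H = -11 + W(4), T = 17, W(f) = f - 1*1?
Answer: 729/4 ≈ 182.25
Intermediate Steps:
W(f) = -1 + f (W(f) = f - 1 = -1 + f)
H = -8 (H = -11 + (-1 + 4) = -11 + 3 = -8)
(H + (3 - 14)/(-15 + T))**2 = (-8 + (3 - 14)/(-15 + 17))**2 = (-8 - 11/2)**2 = (-27/2)**2 = 729/4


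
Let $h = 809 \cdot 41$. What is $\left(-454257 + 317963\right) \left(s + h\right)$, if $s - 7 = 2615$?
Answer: $-4878098554$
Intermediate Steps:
$s = 2622$ ($s = 7 + 2615 = 2622$)
$h = 33169$
$\left(-454257 + 317963\right) \left(s + h\right) = \left(-454257 + 317963\right) \left(2622 + 33169\right) = \left(-136294\right) 35791 = -4878098554$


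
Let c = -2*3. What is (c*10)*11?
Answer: -660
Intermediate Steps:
c = -6
(c*10)*11 = -6*10*11 = -60*11 = -660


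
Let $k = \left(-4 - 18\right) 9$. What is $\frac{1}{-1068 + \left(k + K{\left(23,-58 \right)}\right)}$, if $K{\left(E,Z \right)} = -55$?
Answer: $- \frac{1}{1321} \approx -0.000757$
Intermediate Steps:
$k = -198$ ($k = \left(-22\right) 9 = -198$)
$\frac{1}{-1068 + \left(k + K{\left(23,-58 \right)}\right)} = \frac{1}{-1068 - 253} = \frac{1}{-1321} = - \frac{1}{1321}$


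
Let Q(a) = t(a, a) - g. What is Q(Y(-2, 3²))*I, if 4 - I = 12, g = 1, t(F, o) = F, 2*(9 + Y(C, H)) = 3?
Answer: 68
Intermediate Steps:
Y(C, H) = -15/2 (Y(C, H) = -9 + (½)*3 = -9 + 3/2 = -15/2)
I = -8 (I = 4 - 1*12 = 4 - 12 = -8)
Q(a) = -1 + a (Q(a) = a - 1*1 = a - 1 = -1 + a)
Q(Y(-2, 3²))*I = (-1 - 15/2)*(-8) = -17/2*(-8) = 68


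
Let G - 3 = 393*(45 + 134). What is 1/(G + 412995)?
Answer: 1/483345 ≈ 2.0689e-6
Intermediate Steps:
G = 70350 (G = 3 + 393*(45 + 134) = 3 + 393*179 = 3 + 70347 = 70350)
1/(G + 412995) = 1/(70350 + 412995) = 1/483345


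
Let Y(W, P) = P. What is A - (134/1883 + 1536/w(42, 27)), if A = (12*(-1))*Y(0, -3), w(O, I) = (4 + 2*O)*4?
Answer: 653810/20713 ≈ 31.565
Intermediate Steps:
w(O, I) = 16 + 8*O
A = 36 (A = (12*(-1))*(-3) = -12*(-3) = 36)
A - (134/1883 + 1536/w(42, 27)) = 36 - (134/1883 + 1536/(16 + 8*42)) = 36 - (134*(1/1883) + 1536/(16 + 336)) = 36 - (134/1883 + 1536/352) = 36 - (134/1883 + 1536*(1/352)) = 36 - (134/1883 + 48/11) = 36 - 1*91858/20713 = 36 - 91858/20713 = 653810/20713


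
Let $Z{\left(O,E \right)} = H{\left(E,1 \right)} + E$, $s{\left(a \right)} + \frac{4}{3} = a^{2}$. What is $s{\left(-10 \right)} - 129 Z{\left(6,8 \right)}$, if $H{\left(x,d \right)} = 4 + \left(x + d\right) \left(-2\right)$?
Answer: $\frac{2618}{3} \approx 872.67$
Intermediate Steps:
$H{\left(x,d \right)} = 4 - 2 d - 2 x$ ($H{\left(x,d \right)} = 4 + \left(d + x\right) \left(-2\right) = 4 - \left(2 d + 2 x\right) = 4 - 2 d - 2 x$)
$s{\left(a \right)} = - \frac{4}{3} + a^{2}$
$Z{\left(O,E \right)} = 2 - E$ ($Z{\left(O,E \right)} = \left(4 - 2 - 2 E\right) + E = \left(2 - 2 E\right) + E = 2 - E$)
$s{\left(-10 \right)} - 129 Z{\left(6,8 \right)} = \left(- \frac{4}{3} + \left(-10\right)^{2}\right) - 129 \left(2 - 8\right) = \left(- \frac{4}{3} + 100\right) - 129 \left(2 - 8\right) = \frac{296}{3} - -774 = \frac{296}{3} + 774 = \frac{2618}{3}$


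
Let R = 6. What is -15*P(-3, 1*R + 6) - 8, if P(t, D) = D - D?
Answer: -8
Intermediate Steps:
P(t, D) = 0
-15*P(-3, 1*R + 6) - 8 = -15*0 - 8 = 0 - 8 = -8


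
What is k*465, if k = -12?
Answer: -5580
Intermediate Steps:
k*465 = -12*465 = -5580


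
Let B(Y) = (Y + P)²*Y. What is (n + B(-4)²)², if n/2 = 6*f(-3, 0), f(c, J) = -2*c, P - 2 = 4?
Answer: 107584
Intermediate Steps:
P = 6 (P = 2 + 4 = 6)
B(Y) = Y*(6 + Y)² (B(Y) = (Y + 6)²*Y = (6 + Y)²*Y = Y*(6 + Y)²)
n = 72 (n = 2*(6*(-2*(-3))) = 2*(6*6) = 2*36 = 72)
(n + B(-4)²)² = (72 + (-4*(6 - 4)²)²)² = (72 + (-4*2²)²)² = (72 + (-4*4)²)² = (72 + (-16)²)² = (72 + 256)² = 328² = 107584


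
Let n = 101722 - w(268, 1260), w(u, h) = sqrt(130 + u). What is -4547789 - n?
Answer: -4649511 + sqrt(398) ≈ -4.6495e+6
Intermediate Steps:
n = 101722 - sqrt(398) (n = 101722 - sqrt(130 + 268) = 101722 - sqrt(398) ≈ 1.0170e+5)
-4547789 - n = -4547789 - (101722 - sqrt(398)) = -4547789 + (-101722 + sqrt(398)) = -4649511 + sqrt(398)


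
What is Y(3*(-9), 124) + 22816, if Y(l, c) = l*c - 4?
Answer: 19464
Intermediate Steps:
Y(l, c) = -4 + c*l (Y(l, c) = c*l - 4 = -4 + c*l)
Y(3*(-9), 124) + 22816 = (-4 + 124*(3*(-9))) + 22816 = (-4 + 124*(-27)) + 22816 = (-4 - 3348) + 22816 = -3352 + 22816 = 19464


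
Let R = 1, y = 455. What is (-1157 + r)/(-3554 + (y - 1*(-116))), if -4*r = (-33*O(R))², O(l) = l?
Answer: 5717/11932 ≈ 0.47913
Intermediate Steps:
r = -1089/4 (r = -(-33*1)²/4 = -¼*(-33)² = -¼*1089 = -1089/4 ≈ -272.25)
(-1157 + r)/(-3554 + (y - 1*(-116))) = (-1157 - 1089/4)/(-3554 + (455 - 1*(-116))) = -5717/(4*(-3554 + (455 + 116))) = -5717/(4*(-3554 + 571)) = -5717/4/(-2983) = -5717/4*(-1/2983) = 5717/11932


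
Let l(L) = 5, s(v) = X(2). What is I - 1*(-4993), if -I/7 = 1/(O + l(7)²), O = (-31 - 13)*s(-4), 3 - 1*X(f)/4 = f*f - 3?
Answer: 1632718/327 ≈ 4993.0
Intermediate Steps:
X(f) = 24 - 4*f² (X(f) = 12 - 4*(f*f - 3) = 12 - 4*(f² - 3) = 12 - 4*(-3 + f²) = 12 + (12 - 4*f²) = 24 - 4*f²)
s(v) = 8 (s(v) = 24 - 4*2² = 24 - 4*4 = 24 - 16 = 8)
O = -352 (O = (-31 - 13)*8 = -44*8 = -352)
I = 7/327 (I = -7/(-352 + 5²) = -7/(-352 + 25) = -7/(-327) = -7*(-1/327) = 7/327 ≈ 0.021407)
I - 1*(-4993) = 7/327 - 1*(-4993) = 7/327 + 4993 = 1632718/327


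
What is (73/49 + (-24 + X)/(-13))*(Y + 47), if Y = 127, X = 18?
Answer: 216282/637 ≈ 339.53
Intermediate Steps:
(73/49 + (-24 + X)/(-13))*(Y + 47) = (73/49 + (-24 + 18)/(-13))*(127 + 47) = (73*(1/49) - 6*(-1/13))*174 = (73/49 + 6/13)*174 = (1243/637)*174 = 216282/637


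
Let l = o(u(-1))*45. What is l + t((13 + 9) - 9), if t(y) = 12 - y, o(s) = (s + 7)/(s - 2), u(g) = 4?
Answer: 493/2 ≈ 246.50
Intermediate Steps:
o(s) = (7 + s)/(-2 + s)
l = 495/2 (l = ((7 + 4)/(-2 + 4))*45 = (11/2)*45 = 495/2 ≈ 247.50)
l + t((13 + 9) - 9) = 495/2 + (12 - ((13 + 9) - 9)) = 495/2 + (12 - (22 - 9)) = 495/2 + (12 - 1*13) = 495/2 + (12 - 13) = 495/2 - 1 = 493/2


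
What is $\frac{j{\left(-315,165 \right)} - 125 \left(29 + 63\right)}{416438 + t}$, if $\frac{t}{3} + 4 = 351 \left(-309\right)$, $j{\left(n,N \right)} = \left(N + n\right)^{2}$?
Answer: $\frac{11000}{91049} \approx 0.12081$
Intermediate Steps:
$t = -325389$ ($t = -12 + 3 \cdot 351 \left(-309\right) = -12 + 3 \left(-108459\right) = -12 - 325377 = -325389$)
$\frac{j{\left(-315,165 \right)} - 125 \left(29 + 63\right)}{416438 + t} = \frac{\left(165 - 315\right)^{2} - 125 \left(29 + 63\right)}{416438 - 325389} = \frac{\left(-150\right)^{2} - 11500}{91049} = \left(22500 - 11500\right) \frac{1}{91049} = 11000 \cdot \frac{1}{91049} = \frac{11000}{91049}$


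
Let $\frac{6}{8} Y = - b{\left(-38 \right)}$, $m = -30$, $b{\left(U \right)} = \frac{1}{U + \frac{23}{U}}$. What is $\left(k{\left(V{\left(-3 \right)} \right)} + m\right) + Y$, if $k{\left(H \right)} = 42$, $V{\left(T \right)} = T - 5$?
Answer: $\frac{52964}{4401} \approx 12.035$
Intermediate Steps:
$V{\left(T \right)} = -5 + T$ ($V{\left(T \right)} = T - 5 = -5 + T$)
$Y = \frac{152}{4401}$ ($Y = \frac{4 \left(- \frac{-38}{23 + \left(-38\right)^{2}}\right)}{3} = \frac{4 \left(- \frac{-38}{23 + 1444}\right)}{3} = \frac{4 \left(- \frac{-38}{1467}\right)}{3} = \frac{4 \left(\left(-1\right) \left(- \frac{38}{1467}\right)\right)}{3} = \frac{4}{3} \cdot \frac{38}{1467} = \frac{152}{4401} \approx 0.034538$)
$\left(k{\left(V{\left(-3 \right)} \right)} + m\right) + Y = \left(42 - 30\right) + \frac{152}{4401} = 12 + \frac{152}{4401} = \frac{52964}{4401}$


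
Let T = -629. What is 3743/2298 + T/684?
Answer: 185795/261972 ≈ 0.70922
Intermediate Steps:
3743/2298 + T/684 = 3743/2298 - 629/684 = 185795/261972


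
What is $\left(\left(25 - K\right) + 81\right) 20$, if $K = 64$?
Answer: $840$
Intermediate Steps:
$\left(\left(25 - K\right) + 81\right) 20 = \left(\left(25 - 64\right) + 81\right) 20 = \left(-39 + 81\right) 20 = 42 \cdot 20 = 840$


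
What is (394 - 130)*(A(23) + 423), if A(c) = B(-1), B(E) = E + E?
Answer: 111144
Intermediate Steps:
B(E) = 2*E
A(c) = -2 (A(c) = 2*(-1) = -2)
(394 - 130)*(A(23) + 423) = (394 - 130)*(-2 + 423) = 264*421 = 111144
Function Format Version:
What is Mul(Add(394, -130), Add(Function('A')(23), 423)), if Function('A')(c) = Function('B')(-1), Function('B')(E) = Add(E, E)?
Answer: 111144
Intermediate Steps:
Function('B')(E) = Mul(2, E)
Function('A')(c) = -2 (Function('A')(c) = Mul(2, -1) = -2)
Mul(Add(394, -130), Add(Function('A')(23), 423)) = Mul(Add(394, -130), Add(-2, 423)) = Mul(264, 421) = 111144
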